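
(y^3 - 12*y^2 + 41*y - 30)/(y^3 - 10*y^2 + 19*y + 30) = (y - 1)/(y + 1)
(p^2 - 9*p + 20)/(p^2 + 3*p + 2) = (p^2 - 9*p + 20)/(p^2 + 3*p + 2)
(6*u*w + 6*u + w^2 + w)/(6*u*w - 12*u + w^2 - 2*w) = (w + 1)/(w - 2)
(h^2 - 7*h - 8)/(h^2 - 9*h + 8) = (h + 1)/(h - 1)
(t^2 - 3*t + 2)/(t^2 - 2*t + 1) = (t - 2)/(t - 1)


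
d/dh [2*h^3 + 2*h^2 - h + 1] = 6*h^2 + 4*h - 1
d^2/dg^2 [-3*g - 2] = 0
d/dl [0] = 0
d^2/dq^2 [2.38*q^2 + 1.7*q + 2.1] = 4.76000000000000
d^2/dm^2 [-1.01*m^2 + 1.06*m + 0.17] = -2.02000000000000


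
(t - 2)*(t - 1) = t^2 - 3*t + 2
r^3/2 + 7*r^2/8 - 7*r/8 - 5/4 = (r/2 + 1)*(r - 5/4)*(r + 1)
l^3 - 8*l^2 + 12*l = l*(l - 6)*(l - 2)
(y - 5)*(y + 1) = y^2 - 4*y - 5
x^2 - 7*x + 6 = (x - 6)*(x - 1)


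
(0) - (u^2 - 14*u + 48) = -u^2 + 14*u - 48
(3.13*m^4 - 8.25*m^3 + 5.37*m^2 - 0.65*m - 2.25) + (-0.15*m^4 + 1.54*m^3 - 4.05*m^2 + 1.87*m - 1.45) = 2.98*m^4 - 6.71*m^3 + 1.32*m^2 + 1.22*m - 3.7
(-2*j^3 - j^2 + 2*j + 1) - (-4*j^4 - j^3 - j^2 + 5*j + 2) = 4*j^4 - j^3 - 3*j - 1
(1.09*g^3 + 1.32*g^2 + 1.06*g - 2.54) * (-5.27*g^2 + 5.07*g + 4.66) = -5.7443*g^5 - 1.4301*g^4 + 6.1856*g^3 + 24.9112*g^2 - 7.9382*g - 11.8364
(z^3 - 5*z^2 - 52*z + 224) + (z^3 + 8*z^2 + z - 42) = 2*z^3 + 3*z^2 - 51*z + 182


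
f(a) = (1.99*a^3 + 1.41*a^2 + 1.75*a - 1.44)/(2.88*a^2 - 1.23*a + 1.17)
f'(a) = (1.23 - 5.76*a)*(1.99*a^3 + 1.41*a^2 + 1.75*a - 1.44)/(2.88*a^2 - 1.23*a + 1.17)^2 + (5.97*a^2 + 2.82*a + 1.75)/(2.88*a^2 - 1.23*a + 1.17)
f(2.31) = 2.53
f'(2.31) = 0.70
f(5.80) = 4.89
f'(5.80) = 0.68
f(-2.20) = -1.10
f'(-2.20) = 0.51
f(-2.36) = -1.19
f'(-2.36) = 0.53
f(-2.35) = -1.18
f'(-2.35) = 0.53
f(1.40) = 1.81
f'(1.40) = 0.98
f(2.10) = 2.38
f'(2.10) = 0.72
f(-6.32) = -3.70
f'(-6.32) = 0.67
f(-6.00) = -3.48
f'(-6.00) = 0.67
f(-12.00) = -7.57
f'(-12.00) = 0.69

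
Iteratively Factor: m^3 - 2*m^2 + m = (m - 1)*(m^2 - m) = (m - 1)^2*(m)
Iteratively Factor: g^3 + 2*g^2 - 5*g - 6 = (g + 1)*(g^2 + g - 6) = (g - 2)*(g + 1)*(g + 3)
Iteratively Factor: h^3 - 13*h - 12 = (h - 4)*(h^2 + 4*h + 3) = (h - 4)*(h + 3)*(h + 1)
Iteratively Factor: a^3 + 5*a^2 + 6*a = (a + 2)*(a^2 + 3*a) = (a + 2)*(a + 3)*(a)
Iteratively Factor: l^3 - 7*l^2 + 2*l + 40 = (l + 2)*(l^2 - 9*l + 20) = (l - 5)*(l + 2)*(l - 4)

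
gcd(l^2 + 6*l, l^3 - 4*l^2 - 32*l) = l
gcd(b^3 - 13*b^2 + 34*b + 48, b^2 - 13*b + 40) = b - 8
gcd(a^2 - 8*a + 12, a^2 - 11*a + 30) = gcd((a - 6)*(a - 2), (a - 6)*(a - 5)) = a - 6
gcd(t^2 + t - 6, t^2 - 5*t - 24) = t + 3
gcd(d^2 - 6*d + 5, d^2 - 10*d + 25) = d - 5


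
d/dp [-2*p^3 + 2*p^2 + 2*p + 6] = -6*p^2 + 4*p + 2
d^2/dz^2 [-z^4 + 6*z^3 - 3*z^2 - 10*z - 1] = -12*z^2 + 36*z - 6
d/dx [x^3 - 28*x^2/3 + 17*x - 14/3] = 3*x^2 - 56*x/3 + 17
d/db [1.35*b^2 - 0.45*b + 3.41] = 2.7*b - 0.45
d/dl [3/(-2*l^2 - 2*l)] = 3*(2*l + 1)/(2*l^2*(l + 1)^2)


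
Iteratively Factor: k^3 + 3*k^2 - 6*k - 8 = (k + 4)*(k^2 - k - 2) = (k - 2)*(k + 4)*(k + 1)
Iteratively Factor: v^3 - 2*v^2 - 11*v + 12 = (v + 3)*(v^2 - 5*v + 4) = (v - 1)*(v + 3)*(v - 4)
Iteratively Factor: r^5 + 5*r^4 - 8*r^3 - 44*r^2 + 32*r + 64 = (r + 4)*(r^4 + r^3 - 12*r^2 + 4*r + 16) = (r - 2)*(r + 4)*(r^3 + 3*r^2 - 6*r - 8) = (r - 2)*(r + 4)^2*(r^2 - r - 2) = (r - 2)*(r + 1)*(r + 4)^2*(r - 2)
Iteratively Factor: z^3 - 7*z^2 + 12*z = (z)*(z^2 - 7*z + 12) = z*(z - 4)*(z - 3)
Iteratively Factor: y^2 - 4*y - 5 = (y + 1)*(y - 5)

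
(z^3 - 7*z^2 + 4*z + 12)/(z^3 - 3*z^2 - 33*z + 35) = (z^3 - 7*z^2 + 4*z + 12)/(z^3 - 3*z^2 - 33*z + 35)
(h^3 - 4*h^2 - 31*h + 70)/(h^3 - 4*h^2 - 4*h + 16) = (h^2 - 2*h - 35)/(h^2 - 2*h - 8)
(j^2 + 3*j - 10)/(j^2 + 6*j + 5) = (j - 2)/(j + 1)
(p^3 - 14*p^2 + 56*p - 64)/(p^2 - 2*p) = p - 12 + 32/p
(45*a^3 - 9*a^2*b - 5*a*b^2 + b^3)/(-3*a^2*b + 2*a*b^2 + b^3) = (-15*a^2 + 8*a*b - b^2)/(b*(a - b))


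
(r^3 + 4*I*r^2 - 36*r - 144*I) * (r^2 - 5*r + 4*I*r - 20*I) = r^5 - 5*r^4 + 8*I*r^4 - 52*r^3 - 40*I*r^3 + 260*r^2 - 288*I*r^2 + 576*r + 1440*I*r - 2880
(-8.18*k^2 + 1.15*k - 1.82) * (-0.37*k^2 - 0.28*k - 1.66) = 3.0266*k^4 + 1.8649*k^3 + 13.9302*k^2 - 1.3994*k + 3.0212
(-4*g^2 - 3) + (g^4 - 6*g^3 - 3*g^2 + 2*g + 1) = g^4 - 6*g^3 - 7*g^2 + 2*g - 2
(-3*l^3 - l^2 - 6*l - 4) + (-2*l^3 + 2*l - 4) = -5*l^3 - l^2 - 4*l - 8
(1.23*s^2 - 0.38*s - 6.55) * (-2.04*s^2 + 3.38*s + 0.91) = -2.5092*s^4 + 4.9326*s^3 + 13.1969*s^2 - 22.4848*s - 5.9605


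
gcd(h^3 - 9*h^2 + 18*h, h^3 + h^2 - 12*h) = h^2 - 3*h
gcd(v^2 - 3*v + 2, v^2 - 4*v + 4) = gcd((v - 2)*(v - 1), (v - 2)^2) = v - 2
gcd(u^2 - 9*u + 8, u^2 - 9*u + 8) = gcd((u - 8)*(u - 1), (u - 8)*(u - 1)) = u^2 - 9*u + 8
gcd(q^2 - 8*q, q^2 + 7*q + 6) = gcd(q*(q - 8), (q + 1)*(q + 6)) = 1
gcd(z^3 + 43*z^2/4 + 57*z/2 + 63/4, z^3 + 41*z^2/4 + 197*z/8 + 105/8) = z^2 + 31*z/4 + 21/4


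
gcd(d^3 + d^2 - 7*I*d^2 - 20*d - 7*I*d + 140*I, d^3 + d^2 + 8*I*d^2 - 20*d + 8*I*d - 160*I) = d^2 + d - 20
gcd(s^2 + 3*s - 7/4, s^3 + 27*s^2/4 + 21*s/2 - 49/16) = s + 7/2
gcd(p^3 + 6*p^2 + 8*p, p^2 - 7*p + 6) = 1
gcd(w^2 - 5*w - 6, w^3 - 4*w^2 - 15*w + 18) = w - 6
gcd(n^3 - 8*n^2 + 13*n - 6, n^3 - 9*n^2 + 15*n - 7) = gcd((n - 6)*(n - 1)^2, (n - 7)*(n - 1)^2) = n^2 - 2*n + 1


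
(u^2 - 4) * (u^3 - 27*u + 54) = u^5 - 31*u^3 + 54*u^2 + 108*u - 216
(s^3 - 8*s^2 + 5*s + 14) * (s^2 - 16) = s^5 - 8*s^4 - 11*s^3 + 142*s^2 - 80*s - 224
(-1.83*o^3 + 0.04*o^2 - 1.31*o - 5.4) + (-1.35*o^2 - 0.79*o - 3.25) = -1.83*o^3 - 1.31*o^2 - 2.1*o - 8.65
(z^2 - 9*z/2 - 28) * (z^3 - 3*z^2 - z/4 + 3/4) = z^5 - 15*z^4/2 - 59*z^3/4 + 687*z^2/8 + 29*z/8 - 21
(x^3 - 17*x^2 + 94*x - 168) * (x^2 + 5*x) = x^5 - 12*x^4 + 9*x^3 + 302*x^2 - 840*x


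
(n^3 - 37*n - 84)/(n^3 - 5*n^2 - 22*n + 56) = (n + 3)/(n - 2)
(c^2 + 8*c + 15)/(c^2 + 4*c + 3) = (c + 5)/(c + 1)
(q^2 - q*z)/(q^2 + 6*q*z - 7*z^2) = q/(q + 7*z)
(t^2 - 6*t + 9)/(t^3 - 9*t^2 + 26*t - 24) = (t - 3)/(t^2 - 6*t + 8)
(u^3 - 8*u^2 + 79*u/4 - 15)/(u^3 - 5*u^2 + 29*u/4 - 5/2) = (2*u^2 - 11*u + 12)/(2*u^2 - 5*u + 2)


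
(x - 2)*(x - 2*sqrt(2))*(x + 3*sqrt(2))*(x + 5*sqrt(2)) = x^4 - 2*x^3 + 6*sqrt(2)*x^3 - 12*sqrt(2)*x^2 - 2*x^2 - 60*sqrt(2)*x + 4*x + 120*sqrt(2)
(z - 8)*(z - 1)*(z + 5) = z^3 - 4*z^2 - 37*z + 40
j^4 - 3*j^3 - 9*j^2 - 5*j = j*(j - 5)*(j + 1)^2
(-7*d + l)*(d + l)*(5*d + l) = -35*d^3 - 37*d^2*l - d*l^2 + l^3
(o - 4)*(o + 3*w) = o^2 + 3*o*w - 4*o - 12*w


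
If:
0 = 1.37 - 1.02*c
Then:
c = 1.34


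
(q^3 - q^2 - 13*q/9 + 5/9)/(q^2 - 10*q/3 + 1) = (3*q^2 - 2*q - 5)/(3*(q - 3))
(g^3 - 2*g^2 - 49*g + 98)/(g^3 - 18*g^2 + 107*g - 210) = (g^2 + 5*g - 14)/(g^2 - 11*g + 30)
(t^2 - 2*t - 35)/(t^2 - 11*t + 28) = (t + 5)/(t - 4)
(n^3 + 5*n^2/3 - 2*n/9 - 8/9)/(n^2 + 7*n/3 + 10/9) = (9*n^3 + 15*n^2 - 2*n - 8)/(9*n^2 + 21*n + 10)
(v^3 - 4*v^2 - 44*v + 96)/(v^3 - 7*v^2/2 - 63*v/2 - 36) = 2*(v^2 + 4*v - 12)/(2*v^2 + 9*v + 9)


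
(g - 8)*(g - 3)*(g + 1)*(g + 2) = g^4 - 8*g^3 - 7*g^2 + 50*g + 48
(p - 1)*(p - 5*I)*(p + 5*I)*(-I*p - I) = -I*p^4 - 24*I*p^2 + 25*I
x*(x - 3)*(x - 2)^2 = x^4 - 7*x^3 + 16*x^2 - 12*x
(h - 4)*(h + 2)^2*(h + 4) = h^4 + 4*h^3 - 12*h^2 - 64*h - 64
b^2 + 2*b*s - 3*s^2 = (b - s)*(b + 3*s)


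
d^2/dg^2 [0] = 0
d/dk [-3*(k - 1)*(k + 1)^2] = 3*(1 - 3*k)*(k + 1)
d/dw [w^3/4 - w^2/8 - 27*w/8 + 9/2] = 3*w^2/4 - w/4 - 27/8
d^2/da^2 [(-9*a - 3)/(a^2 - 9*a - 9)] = 6*((2*a - 9)^2*(3*a + 1) + (9*a - 26)*(-a^2 + 9*a + 9))/(-a^2 + 9*a + 9)^3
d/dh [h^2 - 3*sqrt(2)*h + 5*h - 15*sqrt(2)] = 2*h - 3*sqrt(2) + 5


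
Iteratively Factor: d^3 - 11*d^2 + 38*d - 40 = (d - 2)*(d^2 - 9*d + 20) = (d - 4)*(d - 2)*(d - 5)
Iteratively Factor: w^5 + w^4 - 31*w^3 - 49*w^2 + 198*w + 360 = (w + 3)*(w^4 - 2*w^3 - 25*w^2 + 26*w + 120) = (w - 5)*(w + 3)*(w^3 + 3*w^2 - 10*w - 24) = (w - 5)*(w - 3)*(w + 3)*(w^2 + 6*w + 8) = (w - 5)*(w - 3)*(w + 2)*(w + 3)*(w + 4)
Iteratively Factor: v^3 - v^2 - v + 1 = (v + 1)*(v^2 - 2*v + 1) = (v - 1)*(v + 1)*(v - 1)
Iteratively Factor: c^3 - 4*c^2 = (c)*(c^2 - 4*c) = c^2*(c - 4)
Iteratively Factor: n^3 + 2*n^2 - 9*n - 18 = (n - 3)*(n^2 + 5*n + 6) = (n - 3)*(n + 2)*(n + 3)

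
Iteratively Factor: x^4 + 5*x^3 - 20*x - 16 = (x + 4)*(x^3 + x^2 - 4*x - 4) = (x + 2)*(x + 4)*(x^2 - x - 2) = (x + 1)*(x + 2)*(x + 4)*(x - 2)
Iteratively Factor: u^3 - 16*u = (u + 4)*(u^2 - 4*u) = (u - 4)*(u + 4)*(u)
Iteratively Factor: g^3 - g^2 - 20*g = (g - 5)*(g^2 + 4*g) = g*(g - 5)*(g + 4)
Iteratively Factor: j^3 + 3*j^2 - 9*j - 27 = (j + 3)*(j^2 - 9) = (j + 3)^2*(j - 3)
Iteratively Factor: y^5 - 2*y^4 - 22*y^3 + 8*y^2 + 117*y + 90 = (y + 2)*(y^4 - 4*y^3 - 14*y^2 + 36*y + 45) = (y - 3)*(y + 2)*(y^3 - y^2 - 17*y - 15) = (y - 5)*(y - 3)*(y + 2)*(y^2 + 4*y + 3) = (y - 5)*(y - 3)*(y + 2)*(y + 3)*(y + 1)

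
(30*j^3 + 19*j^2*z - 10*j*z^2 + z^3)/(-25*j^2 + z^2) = (-6*j^2 - 5*j*z + z^2)/(5*j + z)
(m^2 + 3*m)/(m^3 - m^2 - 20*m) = (m + 3)/(m^2 - m - 20)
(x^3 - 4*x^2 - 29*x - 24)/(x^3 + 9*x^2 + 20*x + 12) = (x^2 - 5*x - 24)/(x^2 + 8*x + 12)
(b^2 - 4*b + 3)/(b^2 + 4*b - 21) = (b - 1)/(b + 7)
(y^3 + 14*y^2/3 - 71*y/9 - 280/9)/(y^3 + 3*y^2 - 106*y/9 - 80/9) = (3*y + 7)/(3*y + 2)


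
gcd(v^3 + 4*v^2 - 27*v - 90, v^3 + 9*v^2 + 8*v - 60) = v + 6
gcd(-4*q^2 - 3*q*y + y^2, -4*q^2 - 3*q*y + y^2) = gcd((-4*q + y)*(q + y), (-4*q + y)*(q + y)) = -4*q^2 - 3*q*y + y^2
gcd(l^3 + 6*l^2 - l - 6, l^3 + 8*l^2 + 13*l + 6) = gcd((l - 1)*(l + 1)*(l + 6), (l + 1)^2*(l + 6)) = l^2 + 7*l + 6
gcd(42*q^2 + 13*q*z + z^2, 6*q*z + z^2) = 6*q + z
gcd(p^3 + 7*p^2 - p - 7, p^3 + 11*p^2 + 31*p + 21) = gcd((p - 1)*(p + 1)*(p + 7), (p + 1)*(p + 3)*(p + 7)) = p^2 + 8*p + 7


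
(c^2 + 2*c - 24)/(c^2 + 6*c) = (c - 4)/c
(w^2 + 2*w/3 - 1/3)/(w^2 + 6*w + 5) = (w - 1/3)/(w + 5)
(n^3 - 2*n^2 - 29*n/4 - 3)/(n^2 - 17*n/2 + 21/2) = (4*n^3 - 8*n^2 - 29*n - 12)/(2*(2*n^2 - 17*n + 21))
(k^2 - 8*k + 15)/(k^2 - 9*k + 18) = (k - 5)/(k - 6)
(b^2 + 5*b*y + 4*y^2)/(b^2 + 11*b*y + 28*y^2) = (b + y)/(b + 7*y)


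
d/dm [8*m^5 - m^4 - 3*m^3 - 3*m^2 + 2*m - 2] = 40*m^4 - 4*m^3 - 9*m^2 - 6*m + 2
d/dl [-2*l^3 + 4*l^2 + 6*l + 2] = -6*l^2 + 8*l + 6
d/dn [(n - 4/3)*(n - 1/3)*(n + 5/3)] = 3*n^2 - 7/3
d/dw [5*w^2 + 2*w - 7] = 10*w + 2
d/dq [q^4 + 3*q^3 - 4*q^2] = q*(4*q^2 + 9*q - 8)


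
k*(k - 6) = k^2 - 6*k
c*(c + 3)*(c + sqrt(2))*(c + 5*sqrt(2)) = c^4 + 3*c^3 + 6*sqrt(2)*c^3 + 10*c^2 + 18*sqrt(2)*c^2 + 30*c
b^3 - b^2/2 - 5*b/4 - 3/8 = (b - 3/2)*(b + 1/2)^2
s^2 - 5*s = s*(s - 5)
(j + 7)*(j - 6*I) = j^2 + 7*j - 6*I*j - 42*I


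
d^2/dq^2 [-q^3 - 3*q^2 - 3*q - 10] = -6*q - 6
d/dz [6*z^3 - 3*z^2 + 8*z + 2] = 18*z^2 - 6*z + 8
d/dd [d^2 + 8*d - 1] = 2*d + 8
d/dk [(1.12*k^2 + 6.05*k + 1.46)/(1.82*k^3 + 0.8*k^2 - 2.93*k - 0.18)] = (-2.0384*k^4 - 22.022*k^3 - 16.0932*k^2 - 2.7392*k + 3.1888)/(3.3124*k^6 + 2.912*k^5 - 10.0252*k^4 - 5.3432*k^3 + 8.2969*k^2 + 1.0548*k + 0.0324)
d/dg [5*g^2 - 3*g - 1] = 10*g - 3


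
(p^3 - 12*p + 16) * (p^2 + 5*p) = p^5 + 5*p^4 - 12*p^3 - 44*p^2 + 80*p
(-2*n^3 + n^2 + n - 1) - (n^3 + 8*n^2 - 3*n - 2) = -3*n^3 - 7*n^2 + 4*n + 1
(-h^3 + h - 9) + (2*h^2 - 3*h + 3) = -h^3 + 2*h^2 - 2*h - 6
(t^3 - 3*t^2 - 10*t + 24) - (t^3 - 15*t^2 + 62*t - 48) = 12*t^2 - 72*t + 72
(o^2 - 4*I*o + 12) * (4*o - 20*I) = 4*o^3 - 36*I*o^2 - 32*o - 240*I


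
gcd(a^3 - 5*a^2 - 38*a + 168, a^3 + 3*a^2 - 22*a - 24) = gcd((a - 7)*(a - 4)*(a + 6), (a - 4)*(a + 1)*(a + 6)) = a^2 + 2*a - 24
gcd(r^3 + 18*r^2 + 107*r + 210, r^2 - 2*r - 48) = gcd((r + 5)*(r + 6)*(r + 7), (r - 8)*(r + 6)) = r + 6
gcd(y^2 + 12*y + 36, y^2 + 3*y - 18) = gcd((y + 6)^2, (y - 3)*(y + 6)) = y + 6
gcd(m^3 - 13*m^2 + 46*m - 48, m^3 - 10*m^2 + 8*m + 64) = m - 8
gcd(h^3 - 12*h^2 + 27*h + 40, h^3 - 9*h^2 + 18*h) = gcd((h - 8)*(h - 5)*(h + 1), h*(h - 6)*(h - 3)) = 1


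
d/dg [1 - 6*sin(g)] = -6*cos(g)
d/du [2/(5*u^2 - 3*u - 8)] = 2*(3 - 10*u)/(-5*u^2 + 3*u + 8)^2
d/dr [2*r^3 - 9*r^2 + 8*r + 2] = 6*r^2 - 18*r + 8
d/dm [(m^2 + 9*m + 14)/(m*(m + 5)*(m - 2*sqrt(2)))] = (-m^4 - 18*m^3 - 87*m^2 + 8*sqrt(2)*m^2 - 140*m + 56*sqrt(2)*m + 140*sqrt(2))/(m^2*(m^4 - 4*sqrt(2)*m^3 + 10*m^3 - 40*sqrt(2)*m^2 + 33*m^2 - 100*sqrt(2)*m + 80*m + 200))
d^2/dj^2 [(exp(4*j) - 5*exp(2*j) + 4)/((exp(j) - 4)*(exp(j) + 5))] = (4*exp(7*j) + 11*exp(6*j) - 231*exp(5*j) - 455*exp(4*j) + 6011*exp(3*j) + 312*exp(2*j) - 7676*exp(j) + 80)*exp(j)/(exp(6*j) + 3*exp(5*j) - 57*exp(4*j) - 119*exp(3*j) + 1140*exp(2*j) + 1200*exp(j) - 8000)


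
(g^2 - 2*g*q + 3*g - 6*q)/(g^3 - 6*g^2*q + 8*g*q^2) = (-g - 3)/(g*(-g + 4*q))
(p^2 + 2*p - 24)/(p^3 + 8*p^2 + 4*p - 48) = (p - 4)/(p^2 + 2*p - 8)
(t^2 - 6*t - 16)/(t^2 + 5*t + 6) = (t - 8)/(t + 3)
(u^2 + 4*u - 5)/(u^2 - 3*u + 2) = (u + 5)/(u - 2)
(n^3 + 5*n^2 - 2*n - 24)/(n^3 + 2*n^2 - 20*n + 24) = (n^2 + 7*n + 12)/(n^2 + 4*n - 12)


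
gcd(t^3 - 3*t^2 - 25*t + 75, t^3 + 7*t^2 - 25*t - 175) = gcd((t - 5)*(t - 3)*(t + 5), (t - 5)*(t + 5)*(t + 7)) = t^2 - 25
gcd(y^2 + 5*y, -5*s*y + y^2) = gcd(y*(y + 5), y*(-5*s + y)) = y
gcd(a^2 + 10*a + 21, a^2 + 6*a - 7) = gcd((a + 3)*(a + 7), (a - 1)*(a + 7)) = a + 7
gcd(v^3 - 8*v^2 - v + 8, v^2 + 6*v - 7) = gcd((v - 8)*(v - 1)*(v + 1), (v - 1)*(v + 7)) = v - 1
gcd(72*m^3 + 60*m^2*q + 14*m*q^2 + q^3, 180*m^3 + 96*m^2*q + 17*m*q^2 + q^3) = 36*m^2 + 12*m*q + q^2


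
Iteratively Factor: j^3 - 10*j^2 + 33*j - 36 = (j - 3)*(j^2 - 7*j + 12) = (j - 4)*(j - 3)*(j - 3)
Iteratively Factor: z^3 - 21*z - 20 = (z - 5)*(z^2 + 5*z + 4) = (z - 5)*(z + 4)*(z + 1)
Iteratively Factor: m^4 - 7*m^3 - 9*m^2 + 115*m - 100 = (m - 1)*(m^3 - 6*m^2 - 15*m + 100) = (m - 5)*(m - 1)*(m^2 - m - 20) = (m - 5)^2*(m - 1)*(m + 4)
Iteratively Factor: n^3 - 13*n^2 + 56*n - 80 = (n - 5)*(n^2 - 8*n + 16) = (n - 5)*(n - 4)*(n - 4)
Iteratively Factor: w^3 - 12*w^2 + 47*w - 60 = (w - 3)*(w^2 - 9*w + 20) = (w - 4)*(w - 3)*(w - 5)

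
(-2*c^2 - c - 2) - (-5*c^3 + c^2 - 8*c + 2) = 5*c^3 - 3*c^2 + 7*c - 4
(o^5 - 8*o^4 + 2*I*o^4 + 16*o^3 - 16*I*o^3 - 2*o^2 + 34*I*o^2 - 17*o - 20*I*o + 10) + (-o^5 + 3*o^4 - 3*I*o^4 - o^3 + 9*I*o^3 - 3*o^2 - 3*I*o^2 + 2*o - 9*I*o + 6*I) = -5*o^4 - I*o^4 + 15*o^3 - 7*I*o^3 - 5*o^2 + 31*I*o^2 - 15*o - 29*I*o + 10 + 6*I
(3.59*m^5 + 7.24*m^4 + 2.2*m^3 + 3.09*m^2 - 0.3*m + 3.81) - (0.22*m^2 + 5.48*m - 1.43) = 3.59*m^5 + 7.24*m^4 + 2.2*m^3 + 2.87*m^2 - 5.78*m + 5.24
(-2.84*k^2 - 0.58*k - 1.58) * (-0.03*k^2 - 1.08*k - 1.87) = 0.0852*k^4 + 3.0846*k^3 + 5.9846*k^2 + 2.791*k + 2.9546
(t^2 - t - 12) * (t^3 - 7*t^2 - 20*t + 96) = t^5 - 8*t^4 - 25*t^3 + 200*t^2 + 144*t - 1152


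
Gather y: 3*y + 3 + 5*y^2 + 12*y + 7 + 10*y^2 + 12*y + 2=15*y^2 + 27*y + 12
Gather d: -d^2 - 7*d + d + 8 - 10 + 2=-d^2 - 6*d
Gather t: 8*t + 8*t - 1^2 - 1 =16*t - 2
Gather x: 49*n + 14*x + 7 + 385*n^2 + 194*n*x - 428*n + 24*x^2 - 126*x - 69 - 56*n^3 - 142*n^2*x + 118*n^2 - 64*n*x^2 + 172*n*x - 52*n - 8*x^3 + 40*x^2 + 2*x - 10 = -56*n^3 + 503*n^2 - 431*n - 8*x^3 + x^2*(64 - 64*n) + x*(-142*n^2 + 366*n - 110) - 72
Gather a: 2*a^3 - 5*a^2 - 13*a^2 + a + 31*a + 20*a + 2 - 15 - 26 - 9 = 2*a^3 - 18*a^2 + 52*a - 48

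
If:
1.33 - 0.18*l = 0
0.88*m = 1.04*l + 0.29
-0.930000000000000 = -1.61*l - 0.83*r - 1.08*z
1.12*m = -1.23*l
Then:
No Solution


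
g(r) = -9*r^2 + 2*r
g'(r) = 2 - 18*r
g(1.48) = -16.75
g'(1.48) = -24.64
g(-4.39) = -182.23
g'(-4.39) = 81.02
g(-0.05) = -0.12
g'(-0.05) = 2.90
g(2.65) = -57.90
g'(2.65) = -45.70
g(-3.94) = -147.59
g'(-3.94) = 72.92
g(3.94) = -131.83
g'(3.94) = -68.92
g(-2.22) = -48.80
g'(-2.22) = 41.96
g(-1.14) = -13.98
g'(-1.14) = 22.52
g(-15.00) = -2055.00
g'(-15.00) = 272.00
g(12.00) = -1272.00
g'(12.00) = -214.00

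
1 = 1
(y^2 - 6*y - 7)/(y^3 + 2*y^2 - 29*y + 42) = (y^2 - 6*y - 7)/(y^3 + 2*y^2 - 29*y + 42)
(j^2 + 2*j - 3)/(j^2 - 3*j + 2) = (j + 3)/(j - 2)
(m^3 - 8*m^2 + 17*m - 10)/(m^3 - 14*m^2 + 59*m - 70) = (m - 1)/(m - 7)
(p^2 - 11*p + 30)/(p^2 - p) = (p^2 - 11*p + 30)/(p*(p - 1))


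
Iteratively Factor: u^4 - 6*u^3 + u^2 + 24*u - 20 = (u - 2)*(u^3 - 4*u^2 - 7*u + 10) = (u - 2)*(u + 2)*(u^2 - 6*u + 5) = (u - 5)*(u - 2)*(u + 2)*(u - 1)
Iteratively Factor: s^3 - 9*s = (s)*(s^2 - 9) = s*(s - 3)*(s + 3)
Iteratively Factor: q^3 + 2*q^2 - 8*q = (q + 4)*(q^2 - 2*q) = (q - 2)*(q + 4)*(q)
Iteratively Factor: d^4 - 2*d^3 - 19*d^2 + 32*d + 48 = (d - 3)*(d^3 + d^2 - 16*d - 16) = (d - 4)*(d - 3)*(d^2 + 5*d + 4) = (d - 4)*(d - 3)*(d + 4)*(d + 1)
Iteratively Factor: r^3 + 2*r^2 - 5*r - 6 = (r + 1)*(r^2 + r - 6) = (r - 2)*(r + 1)*(r + 3)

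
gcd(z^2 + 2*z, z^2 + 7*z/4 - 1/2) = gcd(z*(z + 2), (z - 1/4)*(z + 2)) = z + 2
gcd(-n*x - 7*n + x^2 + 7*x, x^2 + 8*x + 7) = x + 7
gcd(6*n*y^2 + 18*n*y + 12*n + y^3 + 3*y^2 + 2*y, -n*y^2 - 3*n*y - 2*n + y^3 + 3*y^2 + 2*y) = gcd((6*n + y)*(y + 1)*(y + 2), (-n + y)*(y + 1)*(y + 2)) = y^2 + 3*y + 2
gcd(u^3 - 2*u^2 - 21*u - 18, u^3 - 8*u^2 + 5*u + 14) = u + 1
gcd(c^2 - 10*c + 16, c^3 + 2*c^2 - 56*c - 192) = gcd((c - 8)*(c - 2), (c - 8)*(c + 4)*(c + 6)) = c - 8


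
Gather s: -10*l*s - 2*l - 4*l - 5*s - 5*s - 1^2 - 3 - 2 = -6*l + s*(-10*l - 10) - 6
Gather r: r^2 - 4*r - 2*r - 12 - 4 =r^2 - 6*r - 16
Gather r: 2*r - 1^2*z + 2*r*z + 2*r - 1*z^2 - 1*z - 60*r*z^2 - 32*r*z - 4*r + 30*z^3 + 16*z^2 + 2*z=r*(-60*z^2 - 30*z) + 30*z^3 + 15*z^2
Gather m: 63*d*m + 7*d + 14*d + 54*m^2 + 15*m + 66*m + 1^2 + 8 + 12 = 21*d + 54*m^2 + m*(63*d + 81) + 21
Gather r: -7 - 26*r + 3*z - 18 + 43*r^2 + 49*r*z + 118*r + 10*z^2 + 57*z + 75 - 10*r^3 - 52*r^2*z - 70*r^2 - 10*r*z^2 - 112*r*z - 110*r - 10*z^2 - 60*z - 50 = -10*r^3 + r^2*(-52*z - 27) + r*(-10*z^2 - 63*z - 18)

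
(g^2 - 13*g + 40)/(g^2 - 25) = (g - 8)/(g + 5)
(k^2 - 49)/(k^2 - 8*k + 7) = (k + 7)/(k - 1)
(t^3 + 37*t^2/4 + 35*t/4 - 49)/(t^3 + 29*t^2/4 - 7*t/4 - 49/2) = (t + 4)/(t + 2)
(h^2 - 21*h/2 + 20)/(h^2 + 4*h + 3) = (h^2 - 21*h/2 + 20)/(h^2 + 4*h + 3)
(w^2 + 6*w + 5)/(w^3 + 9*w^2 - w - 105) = (w + 1)/(w^2 + 4*w - 21)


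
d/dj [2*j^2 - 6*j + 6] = 4*j - 6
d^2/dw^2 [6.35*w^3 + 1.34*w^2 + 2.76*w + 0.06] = 38.1*w + 2.68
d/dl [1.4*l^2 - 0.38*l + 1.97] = 2.8*l - 0.38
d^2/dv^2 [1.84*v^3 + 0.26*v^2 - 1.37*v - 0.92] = 11.04*v + 0.52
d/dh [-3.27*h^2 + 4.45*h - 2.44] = 4.45 - 6.54*h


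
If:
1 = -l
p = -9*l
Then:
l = -1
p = 9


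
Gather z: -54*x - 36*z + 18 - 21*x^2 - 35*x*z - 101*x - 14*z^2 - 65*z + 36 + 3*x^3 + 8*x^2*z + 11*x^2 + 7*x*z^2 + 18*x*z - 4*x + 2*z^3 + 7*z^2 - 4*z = 3*x^3 - 10*x^2 - 159*x + 2*z^3 + z^2*(7*x - 7) + z*(8*x^2 - 17*x - 105) + 54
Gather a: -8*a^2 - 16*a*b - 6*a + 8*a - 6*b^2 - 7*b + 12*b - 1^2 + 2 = -8*a^2 + a*(2 - 16*b) - 6*b^2 + 5*b + 1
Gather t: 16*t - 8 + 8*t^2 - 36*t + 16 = 8*t^2 - 20*t + 8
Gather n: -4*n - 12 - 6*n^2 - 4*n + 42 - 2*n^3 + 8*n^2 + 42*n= -2*n^3 + 2*n^2 + 34*n + 30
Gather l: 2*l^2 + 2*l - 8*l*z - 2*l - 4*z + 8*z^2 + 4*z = 2*l^2 - 8*l*z + 8*z^2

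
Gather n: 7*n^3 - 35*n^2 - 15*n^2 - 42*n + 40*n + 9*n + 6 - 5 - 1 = 7*n^3 - 50*n^2 + 7*n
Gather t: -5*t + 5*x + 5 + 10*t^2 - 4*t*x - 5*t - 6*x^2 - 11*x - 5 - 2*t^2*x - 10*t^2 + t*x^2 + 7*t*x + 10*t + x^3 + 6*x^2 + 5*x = -2*t^2*x + t*(x^2 + 3*x) + x^3 - x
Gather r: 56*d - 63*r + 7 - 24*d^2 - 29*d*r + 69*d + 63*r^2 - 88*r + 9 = -24*d^2 + 125*d + 63*r^2 + r*(-29*d - 151) + 16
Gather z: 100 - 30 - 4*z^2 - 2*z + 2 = -4*z^2 - 2*z + 72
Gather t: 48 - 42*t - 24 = 24 - 42*t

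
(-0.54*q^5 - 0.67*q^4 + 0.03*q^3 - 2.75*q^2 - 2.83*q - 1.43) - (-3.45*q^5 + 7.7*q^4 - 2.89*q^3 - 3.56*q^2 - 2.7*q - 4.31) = 2.91*q^5 - 8.37*q^4 + 2.92*q^3 + 0.81*q^2 - 0.13*q + 2.88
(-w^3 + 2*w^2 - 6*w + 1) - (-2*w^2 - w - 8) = -w^3 + 4*w^2 - 5*w + 9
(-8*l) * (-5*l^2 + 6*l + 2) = 40*l^3 - 48*l^2 - 16*l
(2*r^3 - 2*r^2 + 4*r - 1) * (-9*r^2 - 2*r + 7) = -18*r^5 + 14*r^4 - 18*r^3 - 13*r^2 + 30*r - 7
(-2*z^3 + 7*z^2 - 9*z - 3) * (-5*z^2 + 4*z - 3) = 10*z^5 - 43*z^4 + 79*z^3 - 42*z^2 + 15*z + 9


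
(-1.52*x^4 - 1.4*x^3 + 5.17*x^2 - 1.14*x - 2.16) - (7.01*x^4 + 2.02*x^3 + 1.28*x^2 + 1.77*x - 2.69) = -8.53*x^4 - 3.42*x^3 + 3.89*x^2 - 2.91*x + 0.53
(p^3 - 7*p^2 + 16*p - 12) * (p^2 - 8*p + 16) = p^5 - 15*p^4 + 88*p^3 - 252*p^2 + 352*p - 192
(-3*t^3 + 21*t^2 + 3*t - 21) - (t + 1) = -3*t^3 + 21*t^2 + 2*t - 22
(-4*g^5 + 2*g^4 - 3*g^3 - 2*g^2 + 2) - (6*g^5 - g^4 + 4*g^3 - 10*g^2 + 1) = -10*g^5 + 3*g^4 - 7*g^3 + 8*g^2 + 1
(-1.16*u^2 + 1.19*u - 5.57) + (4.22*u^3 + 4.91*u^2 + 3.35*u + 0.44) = 4.22*u^3 + 3.75*u^2 + 4.54*u - 5.13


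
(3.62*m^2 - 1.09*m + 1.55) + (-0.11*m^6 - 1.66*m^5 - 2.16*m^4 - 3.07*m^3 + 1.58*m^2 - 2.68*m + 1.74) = -0.11*m^6 - 1.66*m^5 - 2.16*m^4 - 3.07*m^3 + 5.2*m^2 - 3.77*m + 3.29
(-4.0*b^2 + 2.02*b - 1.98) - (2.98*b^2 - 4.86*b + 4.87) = -6.98*b^2 + 6.88*b - 6.85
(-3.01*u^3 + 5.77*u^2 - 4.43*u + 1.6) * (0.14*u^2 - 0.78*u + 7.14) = -0.4214*u^5 + 3.1556*u^4 - 26.6122*u^3 + 44.8772*u^2 - 32.8782*u + 11.424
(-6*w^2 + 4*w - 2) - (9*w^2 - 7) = -15*w^2 + 4*w + 5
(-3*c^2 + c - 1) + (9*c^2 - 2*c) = 6*c^2 - c - 1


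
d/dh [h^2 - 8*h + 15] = 2*h - 8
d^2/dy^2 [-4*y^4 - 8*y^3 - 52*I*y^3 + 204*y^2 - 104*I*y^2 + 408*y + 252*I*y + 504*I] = -48*y^2 - y*(48 + 312*I) + 408 - 208*I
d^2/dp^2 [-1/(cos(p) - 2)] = (cos(p)^2 + 2*cos(p) - 2)/(cos(p) - 2)^3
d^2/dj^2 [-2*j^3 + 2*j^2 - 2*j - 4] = 4 - 12*j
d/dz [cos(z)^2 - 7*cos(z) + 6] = (7 - 2*cos(z))*sin(z)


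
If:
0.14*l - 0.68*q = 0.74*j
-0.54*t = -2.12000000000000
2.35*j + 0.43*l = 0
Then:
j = -0.451792336217553*q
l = 2.46909765142151*q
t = 3.93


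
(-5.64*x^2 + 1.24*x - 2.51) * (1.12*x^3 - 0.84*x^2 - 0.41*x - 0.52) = -6.3168*x^5 + 6.1264*x^4 - 1.5404*x^3 + 4.5328*x^2 + 0.3843*x + 1.3052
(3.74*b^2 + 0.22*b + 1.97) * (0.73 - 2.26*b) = -8.4524*b^3 + 2.233*b^2 - 4.2916*b + 1.4381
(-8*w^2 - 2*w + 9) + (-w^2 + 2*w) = 9 - 9*w^2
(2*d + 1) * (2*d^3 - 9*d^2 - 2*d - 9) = 4*d^4 - 16*d^3 - 13*d^2 - 20*d - 9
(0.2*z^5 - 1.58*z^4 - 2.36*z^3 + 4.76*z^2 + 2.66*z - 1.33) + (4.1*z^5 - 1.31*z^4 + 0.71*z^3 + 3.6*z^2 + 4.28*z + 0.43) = 4.3*z^5 - 2.89*z^4 - 1.65*z^3 + 8.36*z^2 + 6.94*z - 0.9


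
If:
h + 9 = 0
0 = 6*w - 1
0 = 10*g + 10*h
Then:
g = 9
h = -9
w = 1/6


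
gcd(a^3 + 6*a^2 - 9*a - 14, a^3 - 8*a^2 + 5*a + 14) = a^2 - a - 2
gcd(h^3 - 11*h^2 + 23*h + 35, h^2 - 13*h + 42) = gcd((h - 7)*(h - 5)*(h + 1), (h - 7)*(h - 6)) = h - 7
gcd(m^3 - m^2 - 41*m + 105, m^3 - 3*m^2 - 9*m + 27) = m - 3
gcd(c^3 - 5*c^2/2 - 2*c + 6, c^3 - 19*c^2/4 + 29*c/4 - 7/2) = c - 2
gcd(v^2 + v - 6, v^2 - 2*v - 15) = v + 3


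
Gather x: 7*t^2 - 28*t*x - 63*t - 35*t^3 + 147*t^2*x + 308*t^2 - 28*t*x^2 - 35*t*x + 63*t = -35*t^3 + 315*t^2 - 28*t*x^2 + x*(147*t^2 - 63*t)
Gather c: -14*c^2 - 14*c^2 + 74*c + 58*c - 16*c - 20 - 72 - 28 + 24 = -28*c^2 + 116*c - 96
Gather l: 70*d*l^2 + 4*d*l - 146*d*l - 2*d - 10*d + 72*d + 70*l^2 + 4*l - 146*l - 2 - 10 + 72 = 60*d + l^2*(70*d + 70) + l*(-142*d - 142) + 60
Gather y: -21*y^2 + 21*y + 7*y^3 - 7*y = 7*y^3 - 21*y^2 + 14*y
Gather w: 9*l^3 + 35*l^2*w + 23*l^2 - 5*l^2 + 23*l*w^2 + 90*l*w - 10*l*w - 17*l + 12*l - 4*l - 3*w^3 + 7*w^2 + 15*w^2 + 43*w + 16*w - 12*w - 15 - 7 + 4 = 9*l^3 + 18*l^2 - 9*l - 3*w^3 + w^2*(23*l + 22) + w*(35*l^2 + 80*l + 47) - 18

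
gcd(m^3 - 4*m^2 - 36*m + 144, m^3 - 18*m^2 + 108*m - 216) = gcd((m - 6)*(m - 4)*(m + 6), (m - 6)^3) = m - 6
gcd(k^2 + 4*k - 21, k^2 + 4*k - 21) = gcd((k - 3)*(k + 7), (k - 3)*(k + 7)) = k^2 + 4*k - 21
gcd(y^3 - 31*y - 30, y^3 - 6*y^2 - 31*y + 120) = y + 5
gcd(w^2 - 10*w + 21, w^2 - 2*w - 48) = 1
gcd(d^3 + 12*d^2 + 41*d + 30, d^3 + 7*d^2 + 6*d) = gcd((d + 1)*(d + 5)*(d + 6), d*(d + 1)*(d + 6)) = d^2 + 7*d + 6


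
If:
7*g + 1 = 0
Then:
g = -1/7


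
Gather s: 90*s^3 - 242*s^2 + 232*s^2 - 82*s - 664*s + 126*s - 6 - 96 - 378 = 90*s^3 - 10*s^2 - 620*s - 480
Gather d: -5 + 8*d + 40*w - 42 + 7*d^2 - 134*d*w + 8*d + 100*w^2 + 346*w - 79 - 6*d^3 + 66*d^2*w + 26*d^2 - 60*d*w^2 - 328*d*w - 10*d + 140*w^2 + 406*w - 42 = -6*d^3 + d^2*(66*w + 33) + d*(-60*w^2 - 462*w + 6) + 240*w^2 + 792*w - 168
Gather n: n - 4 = n - 4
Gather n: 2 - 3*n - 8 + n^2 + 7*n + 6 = n^2 + 4*n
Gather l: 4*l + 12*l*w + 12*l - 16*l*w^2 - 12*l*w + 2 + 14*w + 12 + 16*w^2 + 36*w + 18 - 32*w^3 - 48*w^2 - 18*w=l*(16 - 16*w^2) - 32*w^3 - 32*w^2 + 32*w + 32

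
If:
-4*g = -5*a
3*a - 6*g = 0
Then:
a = 0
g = 0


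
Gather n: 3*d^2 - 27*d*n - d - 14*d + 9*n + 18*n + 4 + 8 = 3*d^2 - 15*d + n*(27 - 27*d) + 12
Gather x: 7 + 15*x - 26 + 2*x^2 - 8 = 2*x^2 + 15*x - 27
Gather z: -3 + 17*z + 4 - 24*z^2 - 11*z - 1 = -24*z^2 + 6*z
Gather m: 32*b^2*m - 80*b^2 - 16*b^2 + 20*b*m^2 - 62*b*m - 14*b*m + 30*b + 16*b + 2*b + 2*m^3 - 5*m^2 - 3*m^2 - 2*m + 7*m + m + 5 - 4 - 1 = -96*b^2 + 48*b + 2*m^3 + m^2*(20*b - 8) + m*(32*b^2 - 76*b + 6)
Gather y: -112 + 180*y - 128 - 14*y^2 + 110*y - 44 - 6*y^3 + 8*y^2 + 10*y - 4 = -6*y^3 - 6*y^2 + 300*y - 288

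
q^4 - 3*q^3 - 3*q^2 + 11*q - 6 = (q - 3)*(q - 1)^2*(q + 2)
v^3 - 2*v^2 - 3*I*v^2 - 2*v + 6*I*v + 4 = (v - 2)*(v - 2*I)*(v - I)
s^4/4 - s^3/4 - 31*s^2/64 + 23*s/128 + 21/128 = (s/4 + 1/4)*(s - 7/4)*(s - 3/4)*(s + 1/2)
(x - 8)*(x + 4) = x^2 - 4*x - 32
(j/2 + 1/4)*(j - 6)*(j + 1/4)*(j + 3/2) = j^4/2 - 15*j^3/8 - 49*j^2/8 - 117*j/32 - 9/16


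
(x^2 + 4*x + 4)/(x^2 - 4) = (x + 2)/(x - 2)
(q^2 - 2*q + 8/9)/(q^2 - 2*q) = (q^2 - 2*q + 8/9)/(q*(q - 2))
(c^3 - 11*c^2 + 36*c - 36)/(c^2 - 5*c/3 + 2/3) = 3*(c^3 - 11*c^2 + 36*c - 36)/(3*c^2 - 5*c + 2)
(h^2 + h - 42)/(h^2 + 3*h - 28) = (h - 6)/(h - 4)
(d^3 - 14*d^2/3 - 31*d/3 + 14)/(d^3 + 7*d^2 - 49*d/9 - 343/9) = 3*(d^2 - 7*d + 6)/(3*d^2 + 14*d - 49)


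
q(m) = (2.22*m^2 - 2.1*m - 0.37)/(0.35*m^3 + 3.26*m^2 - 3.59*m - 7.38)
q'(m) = (4.44*m - 2.1)/(0.35*m^3 + 3.26*m^2 - 3.59*m - 7.38) + (-1.05*m^2 - 6.52*m + 3.59)*(2.22*m^2 - 2.1*m - 0.37)/(0.35*m^3 + 3.26*m^2 - 3.59*m - 7.38)^2 = (-0.777*m^4 + 1.47*m^3 - 0.735300000000002*m^2 - 30.3548*m + 14.1697)/(0.1225*m^6 + 2.282*m^5 + 8.1146*m^4 - 28.5728*m^3 - 35.2295*m^2 + 52.9884*m + 54.4644)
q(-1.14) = 11.40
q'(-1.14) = 238.90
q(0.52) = 0.10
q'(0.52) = -0.02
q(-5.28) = 1.43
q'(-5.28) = -0.26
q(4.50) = 0.47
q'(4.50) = -0.06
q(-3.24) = 1.12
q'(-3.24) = -0.04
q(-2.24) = 1.18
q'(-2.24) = 0.25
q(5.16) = 0.44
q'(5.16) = -0.04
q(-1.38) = 2.36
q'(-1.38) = 5.85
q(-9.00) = 5.86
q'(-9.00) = -5.19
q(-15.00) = -1.32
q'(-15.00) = -0.27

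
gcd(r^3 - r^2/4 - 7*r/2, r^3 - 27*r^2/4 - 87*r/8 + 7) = r + 7/4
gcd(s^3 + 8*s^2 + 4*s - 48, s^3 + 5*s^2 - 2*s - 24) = s^2 + 2*s - 8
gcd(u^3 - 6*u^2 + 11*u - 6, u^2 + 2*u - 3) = u - 1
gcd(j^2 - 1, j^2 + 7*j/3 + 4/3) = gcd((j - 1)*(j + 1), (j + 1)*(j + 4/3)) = j + 1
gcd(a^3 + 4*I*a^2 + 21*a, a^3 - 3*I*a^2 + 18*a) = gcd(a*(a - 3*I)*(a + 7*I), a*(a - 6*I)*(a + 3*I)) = a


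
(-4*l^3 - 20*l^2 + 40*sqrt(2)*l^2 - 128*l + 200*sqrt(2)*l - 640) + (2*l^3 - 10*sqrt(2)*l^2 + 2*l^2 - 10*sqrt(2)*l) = -2*l^3 - 18*l^2 + 30*sqrt(2)*l^2 - 128*l + 190*sqrt(2)*l - 640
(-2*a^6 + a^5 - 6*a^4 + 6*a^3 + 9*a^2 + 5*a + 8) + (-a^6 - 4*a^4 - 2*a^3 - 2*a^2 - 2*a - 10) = -3*a^6 + a^5 - 10*a^4 + 4*a^3 + 7*a^2 + 3*a - 2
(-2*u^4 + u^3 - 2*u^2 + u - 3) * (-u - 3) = 2*u^5 + 5*u^4 - u^3 + 5*u^2 + 9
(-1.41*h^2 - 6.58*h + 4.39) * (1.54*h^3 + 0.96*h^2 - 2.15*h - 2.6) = -2.1714*h^5 - 11.4868*h^4 + 3.4753*h^3 + 22.0274*h^2 + 7.6695*h - 11.414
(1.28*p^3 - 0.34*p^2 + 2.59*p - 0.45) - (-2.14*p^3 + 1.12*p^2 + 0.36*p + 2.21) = 3.42*p^3 - 1.46*p^2 + 2.23*p - 2.66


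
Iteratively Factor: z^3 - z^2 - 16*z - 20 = (z + 2)*(z^2 - 3*z - 10) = (z - 5)*(z + 2)*(z + 2)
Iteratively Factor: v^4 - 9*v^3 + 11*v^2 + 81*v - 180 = (v - 5)*(v^3 - 4*v^2 - 9*v + 36) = (v - 5)*(v - 3)*(v^2 - v - 12) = (v - 5)*(v - 3)*(v + 3)*(v - 4)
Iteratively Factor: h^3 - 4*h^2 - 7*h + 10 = (h - 5)*(h^2 + h - 2) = (h - 5)*(h - 1)*(h + 2)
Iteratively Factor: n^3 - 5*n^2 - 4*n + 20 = (n - 5)*(n^2 - 4) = (n - 5)*(n + 2)*(n - 2)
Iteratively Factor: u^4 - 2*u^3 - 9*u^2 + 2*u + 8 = (u - 1)*(u^3 - u^2 - 10*u - 8) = (u - 4)*(u - 1)*(u^2 + 3*u + 2) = (u - 4)*(u - 1)*(u + 1)*(u + 2)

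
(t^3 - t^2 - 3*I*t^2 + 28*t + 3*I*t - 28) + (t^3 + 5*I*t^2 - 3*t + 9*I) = 2*t^3 - t^2 + 2*I*t^2 + 25*t + 3*I*t - 28 + 9*I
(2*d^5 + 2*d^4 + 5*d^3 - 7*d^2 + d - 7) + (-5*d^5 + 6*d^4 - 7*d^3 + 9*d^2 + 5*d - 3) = -3*d^5 + 8*d^4 - 2*d^3 + 2*d^2 + 6*d - 10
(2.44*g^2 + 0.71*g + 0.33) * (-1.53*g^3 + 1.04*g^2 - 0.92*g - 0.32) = -3.7332*g^5 + 1.4513*g^4 - 2.0113*g^3 - 1.0908*g^2 - 0.5308*g - 0.1056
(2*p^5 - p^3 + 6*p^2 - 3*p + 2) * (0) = 0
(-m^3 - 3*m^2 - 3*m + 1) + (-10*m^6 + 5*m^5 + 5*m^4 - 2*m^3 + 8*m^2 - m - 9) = -10*m^6 + 5*m^5 + 5*m^4 - 3*m^3 + 5*m^2 - 4*m - 8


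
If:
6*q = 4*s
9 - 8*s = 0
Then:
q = 3/4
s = 9/8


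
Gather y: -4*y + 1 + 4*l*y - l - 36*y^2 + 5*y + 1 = -l - 36*y^2 + y*(4*l + 1) + 2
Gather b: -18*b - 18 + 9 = -18*b - 9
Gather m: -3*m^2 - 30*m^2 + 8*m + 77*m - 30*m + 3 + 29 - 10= -33*m^2 + 55*m + 22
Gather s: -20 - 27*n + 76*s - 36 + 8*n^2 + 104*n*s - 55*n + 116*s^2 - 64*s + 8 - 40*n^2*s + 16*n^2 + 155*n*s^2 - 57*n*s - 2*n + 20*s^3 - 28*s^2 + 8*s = 24*n^2 - 84*n + 20*s^3 + s^2*(155*n + 88) + s*(-40*n^2 + 47*n + 20) - 48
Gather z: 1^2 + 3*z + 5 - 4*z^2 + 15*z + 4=-4*z^2 + 18*z + 10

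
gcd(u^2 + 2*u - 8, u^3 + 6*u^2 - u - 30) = u - 2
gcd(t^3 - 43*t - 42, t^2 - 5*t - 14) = t - 7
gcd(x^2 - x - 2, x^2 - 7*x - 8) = x + 1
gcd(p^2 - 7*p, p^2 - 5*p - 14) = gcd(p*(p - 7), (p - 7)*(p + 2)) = p - 7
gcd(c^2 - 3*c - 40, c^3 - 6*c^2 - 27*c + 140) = c + 5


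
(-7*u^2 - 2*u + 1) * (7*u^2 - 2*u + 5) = -49*u^4 - 24*u^2 - 12*u + 5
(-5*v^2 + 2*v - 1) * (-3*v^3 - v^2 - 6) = 15*v^5 - v^4 + v^3 + 31*v^2 - 12*v + 6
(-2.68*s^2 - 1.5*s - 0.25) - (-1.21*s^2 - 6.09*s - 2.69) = -1.47*s^2 + 4.59*s + 2.44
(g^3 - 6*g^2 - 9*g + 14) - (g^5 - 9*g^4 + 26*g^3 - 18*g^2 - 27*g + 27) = -g^5 + 9*g^4 - 25*g^3 + 12*g^2 + 18*g - 13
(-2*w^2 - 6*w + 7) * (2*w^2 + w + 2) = -4*w^4 - 14*w^3 + 4*w^2 - 5*w + 14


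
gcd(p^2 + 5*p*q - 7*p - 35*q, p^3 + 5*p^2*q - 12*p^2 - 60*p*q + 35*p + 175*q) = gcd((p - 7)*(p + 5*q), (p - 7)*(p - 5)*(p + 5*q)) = p^2 + 5*p*q - 7*p - 35*q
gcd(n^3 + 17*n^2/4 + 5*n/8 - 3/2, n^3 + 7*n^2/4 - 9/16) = n^2 + n/4 - 3/8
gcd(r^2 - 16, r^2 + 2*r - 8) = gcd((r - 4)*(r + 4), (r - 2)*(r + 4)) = r + 4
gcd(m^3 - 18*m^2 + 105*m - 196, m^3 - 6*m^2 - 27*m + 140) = m^2 - 11*m + 28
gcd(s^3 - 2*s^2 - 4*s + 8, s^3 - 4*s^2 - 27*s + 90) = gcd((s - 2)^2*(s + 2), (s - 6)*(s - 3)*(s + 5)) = 1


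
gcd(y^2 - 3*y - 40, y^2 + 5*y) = y + 5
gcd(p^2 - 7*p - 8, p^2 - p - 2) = p + 1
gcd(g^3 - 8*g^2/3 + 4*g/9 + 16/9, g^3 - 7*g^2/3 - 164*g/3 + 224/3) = g - 4/3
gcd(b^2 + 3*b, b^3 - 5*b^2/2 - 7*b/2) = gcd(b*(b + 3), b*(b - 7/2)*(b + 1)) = b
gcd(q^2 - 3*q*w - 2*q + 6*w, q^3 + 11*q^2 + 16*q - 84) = q - 2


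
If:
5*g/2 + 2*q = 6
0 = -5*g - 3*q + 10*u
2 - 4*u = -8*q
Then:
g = 32/15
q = 1/3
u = 7/6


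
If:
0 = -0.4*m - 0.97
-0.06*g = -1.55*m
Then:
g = -62.65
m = -2.42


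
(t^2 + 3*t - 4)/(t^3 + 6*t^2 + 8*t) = (t - 1)/(t*(t + 2))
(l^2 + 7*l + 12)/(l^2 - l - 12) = (l + 4)/(l - 4)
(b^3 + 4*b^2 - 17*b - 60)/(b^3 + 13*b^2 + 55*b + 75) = (b - 4)/(b + 5)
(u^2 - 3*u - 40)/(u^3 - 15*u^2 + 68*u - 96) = (u + 5)/(u^2 - 7*u + 12)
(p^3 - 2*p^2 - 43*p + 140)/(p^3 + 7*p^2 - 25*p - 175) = (p - 4)/(p + 5)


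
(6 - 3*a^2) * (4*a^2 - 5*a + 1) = -12*a^4 + 15*a^3 + 21*a^2 - 30*a + 6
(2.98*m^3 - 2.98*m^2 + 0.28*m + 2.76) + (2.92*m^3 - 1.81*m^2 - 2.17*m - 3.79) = 5.9*m^3 - 4.79*m^2 - 1.89*m - 1.03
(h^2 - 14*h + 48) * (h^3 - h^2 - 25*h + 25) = h^5 - 15*h^4 + 37*h^3 + 327*h^2 - 1550*h + 1200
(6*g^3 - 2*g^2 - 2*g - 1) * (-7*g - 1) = -42*g^4 + 8*g^3 + 16*g^2 + 9*g + 1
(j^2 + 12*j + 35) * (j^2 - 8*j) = j^4 + 4*j^3 - 61*j^2 - 280*j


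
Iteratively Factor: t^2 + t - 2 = (t - 1)*(t + 2)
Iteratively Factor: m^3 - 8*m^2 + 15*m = (m - 3)*(m^2 - 5*m) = m*(m - 3)*(m - 5)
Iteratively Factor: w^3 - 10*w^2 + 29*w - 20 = (w - 1)*(w^2 - 9*w + 20) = (w - 5)*(w - 1)*(w - 4)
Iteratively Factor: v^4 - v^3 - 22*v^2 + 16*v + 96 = (v - 4)*(v^3 + 3*v^2 - 10*v - 24) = (v - 4)*(v + 2)*(v^2 + v - 12) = (v - 4)*(v + 2)*(v + 4)*(v - 3)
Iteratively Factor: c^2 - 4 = (c - 2)*(c + 2)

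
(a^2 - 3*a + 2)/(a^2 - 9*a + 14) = (a - 1)/(a - 7)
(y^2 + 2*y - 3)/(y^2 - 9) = (y - 1)/(y - 3)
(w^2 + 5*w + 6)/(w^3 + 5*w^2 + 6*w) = 1/w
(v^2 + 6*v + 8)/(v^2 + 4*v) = (v + 2)/v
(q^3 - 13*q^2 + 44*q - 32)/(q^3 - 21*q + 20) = (q - 8)/(q + 5)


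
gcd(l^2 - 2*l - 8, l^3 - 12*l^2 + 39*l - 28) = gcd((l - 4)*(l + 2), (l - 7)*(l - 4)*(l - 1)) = l - 4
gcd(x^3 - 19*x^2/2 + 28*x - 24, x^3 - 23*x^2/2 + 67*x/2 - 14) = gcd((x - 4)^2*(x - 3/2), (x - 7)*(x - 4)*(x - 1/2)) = x - 4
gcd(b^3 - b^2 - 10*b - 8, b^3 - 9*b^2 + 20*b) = b - 4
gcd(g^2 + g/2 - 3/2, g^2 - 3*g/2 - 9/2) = g + 3/2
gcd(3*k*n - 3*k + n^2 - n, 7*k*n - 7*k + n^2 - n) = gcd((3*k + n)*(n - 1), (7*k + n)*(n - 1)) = n - 1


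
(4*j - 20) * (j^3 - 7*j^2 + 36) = 4*j^4 - 48*j^3 + 140*j^2 + 144*j - 720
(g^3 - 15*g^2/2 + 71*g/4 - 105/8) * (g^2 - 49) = g^5 - 15*g^4/2 - 125*g^3/4 + 2835*g^2/8 - 3479*g/4 + 5145/8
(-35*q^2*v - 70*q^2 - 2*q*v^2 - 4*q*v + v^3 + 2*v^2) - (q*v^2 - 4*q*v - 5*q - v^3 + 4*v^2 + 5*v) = -35*q^2*v - 70*q^2 - 3*q*v^2 + 5*q + 2*v^3 - 2*v^2 - 5*v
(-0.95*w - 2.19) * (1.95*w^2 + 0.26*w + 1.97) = -1.8525*w^3 - 4.5175*w^2 - 2.4409*w - 4.3143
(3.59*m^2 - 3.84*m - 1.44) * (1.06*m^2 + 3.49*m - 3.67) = 3.8054*m^4 + 8.4587*m^3 - 28.1033*m^2 + 9.0672*m + 5.2848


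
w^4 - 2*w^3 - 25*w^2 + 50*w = w*(w - 5)*(w - 2)*(w + 5)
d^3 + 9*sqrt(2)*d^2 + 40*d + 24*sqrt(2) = (d + sqrt(2))*(d + 2*sqrt(2))*(d + 6*sqrt(2))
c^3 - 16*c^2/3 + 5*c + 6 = (c - 3)^2*(c + 2/3)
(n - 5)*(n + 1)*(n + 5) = n^3 + n^2 - 25*n - 25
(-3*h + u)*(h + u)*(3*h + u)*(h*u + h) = -9*h^4*u - 9*h^4 - 9*h^3*u^2 - 9*h^3*u + h^2*u^3 + h^2*u^2 + h*u^4 + h*u^3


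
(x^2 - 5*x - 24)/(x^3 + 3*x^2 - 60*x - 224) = (x + 3)/(x^2 + 11*x + 28)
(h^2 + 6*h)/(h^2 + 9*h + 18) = h/(h + 3)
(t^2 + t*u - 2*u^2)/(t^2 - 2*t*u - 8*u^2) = (t - u)/(t - 4*u)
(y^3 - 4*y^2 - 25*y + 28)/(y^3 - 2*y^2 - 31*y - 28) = (y - 1)/(y + 1)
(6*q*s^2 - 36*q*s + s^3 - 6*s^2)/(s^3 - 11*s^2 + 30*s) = (6*q + s)/(s - 5)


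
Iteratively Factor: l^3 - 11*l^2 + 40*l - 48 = (l - 3)*(l^2 - 8*l + 16) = (l - 4)*(l - 3)*(l - 4)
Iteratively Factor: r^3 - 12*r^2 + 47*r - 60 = (r - 4)*(r^2 - 8*r + 15) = (r - 4)*(r - 3)*(r - 5)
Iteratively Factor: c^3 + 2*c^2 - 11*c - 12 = (c - 3)*(c^2 + 5*c + 4) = (c - 3)*(c + 4)*(c + 1)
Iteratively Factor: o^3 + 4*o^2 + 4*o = (o + 2)*(o^2 + 2*o) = (o + 2)^2*(o)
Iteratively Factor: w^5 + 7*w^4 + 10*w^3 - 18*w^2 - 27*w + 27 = (w + 3)*(w^4 + 4*w^3 - 2*w^2 - 12*w + 9) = (w - 1)*(w + 3)*(w^3 + 5*w^2 + 3*w - 9) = (w - 1)*(w + 3)^2*(w^2 + 2*w - 3) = (w - 1)^2*(w + 3)^2*(w + 3)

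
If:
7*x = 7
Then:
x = 1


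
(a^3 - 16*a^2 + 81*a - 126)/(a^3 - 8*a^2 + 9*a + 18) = (a - 7)/(a + 1)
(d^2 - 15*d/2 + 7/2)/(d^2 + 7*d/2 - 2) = (d - 7)/(d + 4)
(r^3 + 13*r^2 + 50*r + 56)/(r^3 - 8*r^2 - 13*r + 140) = (r^2 + 9*r + 14)/(r^2 - 12*r + 35)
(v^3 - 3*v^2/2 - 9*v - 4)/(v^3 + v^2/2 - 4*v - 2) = (v - 4)/(v - 2)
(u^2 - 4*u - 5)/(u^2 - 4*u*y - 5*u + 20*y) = (-u - 1)/(-u + 4*y)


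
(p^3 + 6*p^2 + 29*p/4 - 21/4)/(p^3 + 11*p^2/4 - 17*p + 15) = (4*p^3 + 24*p^2 + 29*p - 21)/(4*p^3 + 11*p^2 - 68*p + 60)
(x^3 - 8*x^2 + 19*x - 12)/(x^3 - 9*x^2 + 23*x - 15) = (x - 4)/(x - 5)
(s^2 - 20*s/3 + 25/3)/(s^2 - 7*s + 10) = (s - 5/3)/(s - 2)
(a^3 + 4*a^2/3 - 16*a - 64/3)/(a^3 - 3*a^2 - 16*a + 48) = (a + 4/3)/(a - 3)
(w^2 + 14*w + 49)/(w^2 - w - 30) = (w^2 + 14*w + 49)/(w^2 - w - 30)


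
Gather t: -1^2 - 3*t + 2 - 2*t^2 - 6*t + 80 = -2*t^2 - 9*t + 81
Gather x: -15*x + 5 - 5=-15*x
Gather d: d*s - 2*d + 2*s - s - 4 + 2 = d*(s - 2) + s - 2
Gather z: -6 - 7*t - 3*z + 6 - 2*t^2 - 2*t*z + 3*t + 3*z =-2*t^2 - 2*t*z - 4*t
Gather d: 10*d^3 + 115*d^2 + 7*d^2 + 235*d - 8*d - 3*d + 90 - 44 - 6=10*d^3 + 122*d^2 + 224*d + 40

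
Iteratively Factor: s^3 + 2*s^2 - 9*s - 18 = (s + 2)*(s^2 - 9) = (s + 2)*(s + 3)*(s - 3)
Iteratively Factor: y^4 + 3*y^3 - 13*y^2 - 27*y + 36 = (y + 4)*(y^3 - y^2 - 9*y + 9) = (y - 3)*(y + 4)*(y^2 + 2*y - 3) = (y - 3)*(y + 3)*(y + 4)*(y - 1)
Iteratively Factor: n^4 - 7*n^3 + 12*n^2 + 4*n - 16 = (n - 4)*(n^3 - 3*n^2 + 4) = (n - 4)*(n + 1)*(n^2 - 4*n + 4) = (n - 4)*(n - 2)*(n + 1)*(n - 2)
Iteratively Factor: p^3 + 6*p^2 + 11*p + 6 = (p + 2)*(p^2 + 4*p + 3) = (p + 1)*(p + 2)*(p + 3)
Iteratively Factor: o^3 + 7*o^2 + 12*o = (o + 4)*(o^2 + 3*o) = o*(o + 4)*(o + 3)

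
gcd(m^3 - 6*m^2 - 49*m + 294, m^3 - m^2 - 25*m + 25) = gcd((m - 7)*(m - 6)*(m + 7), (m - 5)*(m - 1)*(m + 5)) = 1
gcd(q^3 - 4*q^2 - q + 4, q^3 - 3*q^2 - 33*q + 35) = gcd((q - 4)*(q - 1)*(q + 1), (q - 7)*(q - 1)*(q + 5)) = q - 1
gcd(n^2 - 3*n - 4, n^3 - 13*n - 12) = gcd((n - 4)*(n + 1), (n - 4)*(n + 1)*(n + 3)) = n^2 - 3*n - 4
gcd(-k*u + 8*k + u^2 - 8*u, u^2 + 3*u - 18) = 1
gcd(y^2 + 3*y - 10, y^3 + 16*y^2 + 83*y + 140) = y + 5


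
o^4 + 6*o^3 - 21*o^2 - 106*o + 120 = (o - 4)*(o - 1)*(o + 5)*(o + 6)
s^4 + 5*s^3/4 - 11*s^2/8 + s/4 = s*(s - 1/2)*(s - 1/4)*(s + 2)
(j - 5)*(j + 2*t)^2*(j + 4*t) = j^4 + 8*j^3*t - 5*j^3 + 20*j^2*t^2 - 40*j^2*t + 16*j*t^3 - 100*j*t^2 - 80*t^3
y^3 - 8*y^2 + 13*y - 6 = (y - 6)*(y - 1)^2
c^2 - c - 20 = (c - 5)*(c + 4)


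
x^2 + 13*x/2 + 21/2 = (x + 3)*(x + 7/2)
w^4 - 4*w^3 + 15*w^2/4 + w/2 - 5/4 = (w - 5/2)*(w - 1)^2*(w + 1/2)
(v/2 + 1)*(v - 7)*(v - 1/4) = v^3/2 - 21*v^2/8 - 51*v/8 + 7/4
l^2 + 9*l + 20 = (l + 4)*(l + 5)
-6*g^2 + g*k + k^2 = (-2*g + k)*(3*g + k)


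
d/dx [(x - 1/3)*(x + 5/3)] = 2*x + 4/3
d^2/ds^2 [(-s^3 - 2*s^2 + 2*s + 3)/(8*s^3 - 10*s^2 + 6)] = (-52*s^6 + 96*s^5 + 240*s^4 - 277*s^3 - 9*s^2 - 45*s + 27)/(64*s^9 - 240*s^8 + 300*s^7 + 19*s^6 - 360*s^5 + 225*s^4 + 108*s^3 - 135*s^2 + 27)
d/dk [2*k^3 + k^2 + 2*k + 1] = 6*k^2 + 2*k + 2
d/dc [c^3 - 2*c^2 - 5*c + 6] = 3*c^2 - 4*c - 5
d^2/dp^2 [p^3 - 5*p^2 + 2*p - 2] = 6*p - 10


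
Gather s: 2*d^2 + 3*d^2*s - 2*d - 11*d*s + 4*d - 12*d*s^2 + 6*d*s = 2*d^2 - 12*d*s^2 + 2*d + s*(3*d^2 - 5*d)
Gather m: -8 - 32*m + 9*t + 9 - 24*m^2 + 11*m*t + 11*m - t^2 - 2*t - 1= -24*m^2 + m*(11*t - 21) - t^2 + 7*t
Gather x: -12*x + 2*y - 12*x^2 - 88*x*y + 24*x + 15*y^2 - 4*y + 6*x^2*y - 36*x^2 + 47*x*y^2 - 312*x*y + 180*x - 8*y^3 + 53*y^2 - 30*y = x^2*(6*y - 48) + x*(47*y^2 - 400*y + 192) - 8*y^3 + 68*y^2 - 32*y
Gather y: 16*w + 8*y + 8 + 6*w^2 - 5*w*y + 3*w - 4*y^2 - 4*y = 6*w^2 + 19*w - 4*y^2 + y*(4 - 5*w) + 8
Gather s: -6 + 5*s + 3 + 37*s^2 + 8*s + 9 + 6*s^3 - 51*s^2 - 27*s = 6*s^3 - 14*s^2 - 14*s + 6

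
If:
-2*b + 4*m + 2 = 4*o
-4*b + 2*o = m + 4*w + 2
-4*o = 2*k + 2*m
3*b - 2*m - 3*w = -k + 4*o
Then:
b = -w - 4/13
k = 2*w + 4/13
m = -w - 7/13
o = 3/26 - w/2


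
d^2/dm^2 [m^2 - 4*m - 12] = 2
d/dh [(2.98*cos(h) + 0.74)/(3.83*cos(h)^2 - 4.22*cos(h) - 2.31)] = (11.4134*cos(h)^2 + 5.6684*cos(h) + 3.761)*sin(h)/(14.6689*cos(h)^4 - 32.3252*cos(h)^3 + 0.113799999999998*cos(h)^2 + 19.4964*cos(h) + 5.3361)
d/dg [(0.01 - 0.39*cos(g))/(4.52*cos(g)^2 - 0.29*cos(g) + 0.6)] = (-1.7628*cos(g)^2 + 0.0904*cos(g) + 0.2311)*sin(g)/(20.4304*cos(g)^4 - 2.6216*cos(g)^3 + 5.5081*cos(g)^2 - 0.348*cos(g) + 0.36)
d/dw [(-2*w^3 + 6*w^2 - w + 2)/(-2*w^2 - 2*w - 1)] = (4*w^4 + 8*w^3 - 8*w^2 - 4*w + 5)/(4*w^4 + 8*w^3 + 8*w^2 + 4*w + 1)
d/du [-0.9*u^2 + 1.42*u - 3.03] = 1.42 - 1.8*u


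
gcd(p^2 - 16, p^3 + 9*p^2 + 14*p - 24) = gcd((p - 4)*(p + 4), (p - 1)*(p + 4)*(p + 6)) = p + 4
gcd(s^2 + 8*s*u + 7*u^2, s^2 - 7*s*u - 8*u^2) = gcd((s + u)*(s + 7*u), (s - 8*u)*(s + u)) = s + u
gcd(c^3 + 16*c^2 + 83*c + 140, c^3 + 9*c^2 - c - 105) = c^2 + 12*c + 35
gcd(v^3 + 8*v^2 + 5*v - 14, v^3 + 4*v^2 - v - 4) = v - 1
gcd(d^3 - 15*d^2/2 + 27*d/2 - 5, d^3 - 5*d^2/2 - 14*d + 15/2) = d^2 - 11*d/2 + 5/2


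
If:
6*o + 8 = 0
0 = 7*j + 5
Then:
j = -5/7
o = -4/3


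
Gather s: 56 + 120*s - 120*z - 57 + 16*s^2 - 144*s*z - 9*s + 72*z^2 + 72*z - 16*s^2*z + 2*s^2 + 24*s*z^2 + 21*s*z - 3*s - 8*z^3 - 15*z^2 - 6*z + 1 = s^2*(18 - 16*z) + s*(24*z^2 - 123*z + 108) - 8*z^3 + 57*z^2 - 54*z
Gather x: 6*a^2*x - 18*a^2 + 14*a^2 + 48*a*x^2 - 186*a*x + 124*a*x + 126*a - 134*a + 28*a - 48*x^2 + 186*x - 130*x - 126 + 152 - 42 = -4*a^2 + 20*a + x^2*(48*a - 48) + x*(6*a^2 - 62*a + 56) - 16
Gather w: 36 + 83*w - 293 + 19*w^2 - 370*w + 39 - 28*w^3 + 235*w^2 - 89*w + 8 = -28*w^3 + 254*w^2 - 376*w - 210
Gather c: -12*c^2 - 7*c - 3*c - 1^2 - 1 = -12*c^2 - 10*c - 2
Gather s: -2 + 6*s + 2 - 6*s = 0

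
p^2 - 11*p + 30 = (p - 6)*(p - 5)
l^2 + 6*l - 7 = (l - 1)*(l + 7)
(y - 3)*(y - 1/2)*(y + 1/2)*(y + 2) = y^4 - y^3 - 25*y^2/4 + y/4 + 3/2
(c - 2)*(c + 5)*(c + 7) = c^3 + 10*c^2 + 11*c - 70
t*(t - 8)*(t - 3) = t^3 - 11*t^2 + 24*t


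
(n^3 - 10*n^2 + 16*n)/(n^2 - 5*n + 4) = n*(n^2 - 10*n + 16)/(n^2 - 5*n + 4)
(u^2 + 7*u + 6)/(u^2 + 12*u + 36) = (u + 1)/(u + 6)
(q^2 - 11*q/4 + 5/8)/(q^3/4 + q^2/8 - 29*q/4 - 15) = (8*q^2 - 22*q + 5)/(2*q^3 + q^2 - 58*q - 120)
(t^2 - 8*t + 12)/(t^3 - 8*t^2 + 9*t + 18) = (t - 2)/(t^2 - 2*t - 3)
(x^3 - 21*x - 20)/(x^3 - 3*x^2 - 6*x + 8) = (x^3 - 21*x - 20)/(x^3 - 3*x^2 - 6*x + 8)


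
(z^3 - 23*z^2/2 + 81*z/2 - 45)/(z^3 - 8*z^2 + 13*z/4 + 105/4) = 2*(z^2 - 9*z + 18)/(2*z^2 - 11*z - 21)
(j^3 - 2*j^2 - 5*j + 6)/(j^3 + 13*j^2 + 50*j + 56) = (j^2 - 4*j + 3)/(j^2 + 11*j + 28)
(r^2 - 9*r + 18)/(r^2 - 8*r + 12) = (r - 3)/(r - 2)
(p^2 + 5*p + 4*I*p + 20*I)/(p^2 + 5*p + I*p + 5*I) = (p + 4*I)/(p + I)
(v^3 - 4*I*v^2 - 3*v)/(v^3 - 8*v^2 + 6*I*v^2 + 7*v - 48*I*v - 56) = v*(v - 3*I)/(v^2 + v*(-8 + 7*I) - 56*I)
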